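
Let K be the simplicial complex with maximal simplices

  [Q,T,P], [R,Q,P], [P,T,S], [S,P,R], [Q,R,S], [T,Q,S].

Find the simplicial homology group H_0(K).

Fix the vertex order P < Q < R < S < T and write every simplex with vertices in increasing order. Then dim K = 2 and the simplices of K are:

  0-simplices (5): P, Q, R, S, T
  1-simplices (9): PQ, PR, PS, PT, QR, QS, QT, RS, ST
  2-simplices (6): PQR, PQT, PRS, PST, QRS, QST

Hence C_0 ≅ Z^5, C_1 ≅ Z^9, C_2 ≅ Z^6.

∂_1: C_1 → C_0 sends each edge [p,q] (with p < q) to q − p. For instance
  ∂PT = T − P.
The resulting 5×9 matrix has rank 4, and its Smith normal form has invariant factors (1,1,1,1).

∂_2: C_2 → C_1 acts by ∂[p,q,r] = [q,r] − [p,r] + [p,q]. For instance
  ∂PST = ST − PT + PS,
  ∂QRS = RS − QS + QR.
The 9×6 boundary matrix has rank 5 and Smith normal form diag(1,1,1,1,1).

From H_k ≅ ker(∂_k) / im(∂_{k+1}) we obtain:

  H_0: rank C_0 − rank ∂_1 = 5 − 4 = 1, and the invariant factors of ∂_1 are all 1, so H_0 ≅ Z.

H_0 = Z.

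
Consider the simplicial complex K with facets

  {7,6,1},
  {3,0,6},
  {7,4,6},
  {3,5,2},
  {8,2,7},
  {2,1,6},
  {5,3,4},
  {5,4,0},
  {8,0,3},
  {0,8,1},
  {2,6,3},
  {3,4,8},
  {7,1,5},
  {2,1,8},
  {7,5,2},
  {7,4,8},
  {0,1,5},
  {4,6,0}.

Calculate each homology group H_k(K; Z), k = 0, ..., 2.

H_0 = Z,  H_1 = Z ⊕ Z/2,  H_2 = 0.

Fix the vertex order 0 < 1 < 2 < 3 < 4 < 5 < 6 < 7 < 8 and write every simplex with vertices in increasing order. Then dim K = 2 and the simplices of K are:

  0-simplices (9): [0], [1], [2], [3], [4], [5], [6], [7], [8]
  1-simplices (27): (27 of them)
  2-simplices (18): [0,1,5], [0,1,8], [0,3,6], [0,3,8], [0,4,5], [0,4,6], [1,2,6], [1,2,8], [1,5,7], [1,6,7], [2,3,5], [2,3,6], [2,5,7], [2,7,8], [3,4,5], [3,4,8], [4,6,7], [4,7,8]

giving chain groups C_0 ≅ Z^9, C_1 ≅ Z^27, C_2 ≅ Z^18.

Boundary ∂_1: C_1 → C_0 maps an edge to its endpoints' difference, ∂[p,q] = q − p.
The 9×27 boundary matrix has rank 8 and Smith normal form diag(1,1,1,1,1,1,1,1).

∂_2: C_2 → C_1 maps a triangle to the signed sum of its edges. For instance
  ∂[1,5,7] = [5,7] − [1,7] + [1,5],
  ∂[0,1,5] = [1,5] − [0,5] + [0,1].
This gives a 27×18 integer matrix of rank 18; reducing to Smith normal form yields diagonal entries (1,1,1,1,1,1,1,1,1,1,1,1,1,1,1,1,1,2).

Computing H_k = (kernel of ∂_k) / (image of ∂_{k+1}):

  H_0: rank C_0 − rank ∂_1 = 9 − 8 = 1, and the invariant factors of ∂_1 are all 1, so H_0 ≅ Z.
  H_1: rank ker ∂_1 − rank ∂_2 = (27 − 8) − 18 = 1, and ∂_2 has invariant factor 2 > 1, so H_1 ≅ Z ⊕ Z/2.
  H_2: rank ker ∂_2 − rank ∂_3 = (18 − 18) − 0 = 0, and there is no ∂_3, so H_2 ≅ 0.

(K is a triangulation of the Klein bottle.)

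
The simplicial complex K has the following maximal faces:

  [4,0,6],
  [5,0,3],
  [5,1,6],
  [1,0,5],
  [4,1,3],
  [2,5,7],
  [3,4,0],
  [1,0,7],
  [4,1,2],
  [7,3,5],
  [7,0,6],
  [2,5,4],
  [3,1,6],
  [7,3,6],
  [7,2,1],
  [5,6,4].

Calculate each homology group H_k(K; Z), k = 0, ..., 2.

Fix the vertex order 0 < 1 < 2 < 3 < 4 < 5 < 6 < 7 and write every simplex with vertices in increasing order. Then dim K = 2 and the simplices of K are:

  0-simplices (8): [0], [1], [2], [3], [4], [5], [6], [7]
  1-simplices (24): (24 of them)
  2-simplices (16): [0,1,5], [0,1,7], [0,3,4], [0,3,5], [0,4,6], [0,6,7], [1,2,4], [1,2,7], [1,3,4], [1,3,6], [1,5,6], [2,4,5], [2,5,7], [3,5,7], [3,6,7], [4,5,6]

Hence C_0 ≅ Z^8, C_1 ≅ Z^24, C_2 ≅ Z^16.

∂_1: C_1 → C_0 maps an edge to its endpoints' difference, ∂[p,q] = q − p. For instance
  ∂[3,5] = [5] − [3].
The resulting 8×24 matrix has rank 7, and its Smith normal form has invariant factors (1,1,1,1,1,1,1).

∂_2: C_2 → C_1 sends each 2-simplex [p,q,r] to [q,r] − [p,r] + [p,q]. For instance
  ∂[2,5,7] = [5,7] − [2,7] + [2,5],
  ∂[0,1,7] = [1,7] − [0,7] + [0,1].
As a 24×16 matrix over Z this has rank 15, with invariant factors (1,1,1,1,1,1,1,1,1,1,1,1,1,1,1).

Computing H_k = (kernel of ∂_k) / (image of ∂_{k+1}):

  H_0: rank C_0 − rank ∂_1 = 8 − 7 = 1, and the invariant factors of ∂_1 are all 1, so H_0 ≅ Z.
  H_1: rank ker ∂_1 − rank ∂_2 = (24 − 7) − 15 = 2, and the invariant factors of ∂_2 are all 1, so H_1 ≅ Z^2.
  H_2: rank ker ∂_2 − rank ∂_3 = (16 − 15) − 0 = 1, and there is no ∂_3, so H_2 ≅ Z.

H_0 = Z,  H_1 = Z^2,  H_2 = Z.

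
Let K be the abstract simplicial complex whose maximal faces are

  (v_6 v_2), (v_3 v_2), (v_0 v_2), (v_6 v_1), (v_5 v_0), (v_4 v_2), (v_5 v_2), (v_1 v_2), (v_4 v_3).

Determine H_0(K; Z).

H_0 ≅ Z.

Order the vertices as v_0 < v_1 < v_2 < v_3 < v_4 < v_5 < v_6. Listing each simplex with vertices in this order, K has dimension 1 with simplices:

  0-simplices (7): [v_0], [v_1], [v_2], [v_3], [v_4], [v_5], [v_6]
  1-simplices (9): [v_0,v_2], [v_0,v_5], [v_1,v_2], [v_1,v_6], [v_2,v_3], [v_2,v_4], [v_2,v_5], [v_2,v_6], [v_3,v_4]

Hence C_0 ≅ Z^7, C_1 ≅ Z^9.

The boundary map ∂_1: C_1 → C_0 maps an edge to its endpoints' difference, ∂[p,q] = q − p.
The 7×9 boundary matrix has rank 6 and Smith normal form diag(1,1,1,1,1,1).

Reading off H_k = ker ∂_k / im ∂_{k+1}:

  H_0: rank C_0 − rank ∂_1 = 7 − 6 = 1, and the invariant factors of ∂_1 are all 1, so H_0 ≅ Z.

(K is a triangulation of a wedge of 3 circles.)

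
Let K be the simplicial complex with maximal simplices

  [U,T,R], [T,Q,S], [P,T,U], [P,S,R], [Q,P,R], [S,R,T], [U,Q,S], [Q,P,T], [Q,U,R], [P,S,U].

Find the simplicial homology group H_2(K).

H_2 ≅ 0.

K has 6 vertices, 15 edges, 10 triangles.
rank ∂_2 = 10, rank ∂_3 = 0 ⇒ b_2 = 10 − 10 − 0 = 0. So H_2 = 0.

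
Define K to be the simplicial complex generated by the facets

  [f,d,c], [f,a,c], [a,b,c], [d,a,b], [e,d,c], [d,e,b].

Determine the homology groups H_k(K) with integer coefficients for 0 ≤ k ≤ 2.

Take the total order a < b < c < d < e < f on the vertex set. Then K (dimension 2) consists of the simplices:

  0-simplices (6): a, b, c, d, e, f
  1-simplices (12): ab, ac, ad, af, bc, bd, be, cd, ce, cf, de, df
  2-simplices (6): abc, abd, acf, bde, cde, cdf

Hence C_0 ≅ Z^6, C_1 ≅ Z^12, C_2 ≅ Z^6.

∂_1: C_1 → C_0 is given by ∂[p,q] = [q] − [p].
As a 6×12 matrix over Z this has rank 5, with invariant factors (1,1,1,1,1).

Boundary ∂_2: C_2 → C_1 sends each 2-simplex [p,q,r] to [q,r] − [p,r] + [p,q]. For instance
  ∂cde = de − ce + cd,
  ∂bde = de − be + bd.
As a 12×6 matrix over Z this has rank 6, with invariant factors (1,1,1,1,1,1).

Computing H_k = (kernel of ∂_k) / (image of ∂_{k+1}):

  H_0: rank C_0 − rank ∂_1 = 6 − 5 = 1, and the invariant factors of ∂_1 are all 1, so H_0 ≅ Z.
  H_1: rank ker ∂_1 − rank ∂_2 = (12 − 5) − 6 = 1, and the invariant factors of ∂_2 are all 1, so H_1 ≅ Z.
  H_2: rank ker ∂_2 − rank ∂_3 = (6 − 6) − 0 = 0, and there is no ∂_3, so H_2 ≅ 0.

H_0 ≅ Z,  H_1 ≅ Z,  H_2 = 0.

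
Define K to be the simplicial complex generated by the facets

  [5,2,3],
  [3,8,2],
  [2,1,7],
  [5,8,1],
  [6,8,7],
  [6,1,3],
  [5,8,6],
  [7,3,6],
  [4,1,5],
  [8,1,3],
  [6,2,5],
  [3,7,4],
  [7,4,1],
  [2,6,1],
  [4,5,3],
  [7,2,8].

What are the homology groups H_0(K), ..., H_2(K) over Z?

H_0 ≅ Z,  H_1 ≅ Z^2,  H_2 ≅ Z.

We work with the vertex ordering 1 < 2 < 3 < 4 < 5 < 6 < 7 < 8. The simplices of K, each written with vertices in increasing order, are:

  0-simplices (8): [1], [2], [3], [4], [5], [6], [7], [8]
  1-simplices (24): (24 of them)
  2-simplices (16): [1,2,6], [1,2,7], [1,3,6], [1,3,8], [1,4,5], [1,4,7], [1,5,8], [2,3,5], [2,3,8], [2,5,6], [2,7,8], [3,4,5], [3,4,7], [3,6,7], [5,6,8], [6,7,8]

Hence C_0 ≅ Z^8, C_1 ≅ Z^24, C_2 ≅ Z^16.

Boundary ∂_1: C_1 → C_0 is given by ∂[p,q] = [q] − [p]. For instance
  ∂[3,6] = [6] − [3].
The resulting 8×24 matrix has rank 7, and its Smith normal form has invariant factors (1,1,1,1,1,1,1).

Boundary ∂_2: C_2 → C_1 sends each 2-simplex [p,q,r] to [q,r] − [p,r] + [p,q]. For instance
  ∂[2,3,8] = [3,8] − [2,8] + [2,3],
  ∂[1,3,8] = [3,8] − [1,8] + [1,3].
The 24×16 boundary matrix has rank 15 and Smith normal form diag(1,1,1,1,1,1,1,1,1,1,1,1,1,1,1).

Computing H_k = (kernel of ∂_k) / (image of ∂_{k+1}):

  H_0: rank C_0 − rank ∂_1 = 8 − 7 = 1, and the invariant factors of ∂_1 are all 1, so H_0 = Z.
  H_1: rank ker ∂_1 − rank ∂_2 = (24 − 7) − 15 = 2, and the invariant factors of ∂_2 are all 1, so H_1 = Z^2.
  H_2: rank ker ∂_2 − rank ∂_3 = (16 − 15) − 0 = 1, and there is no ∂_3, so H_2 = Z.

(K is a triangulation of the torus T^2.)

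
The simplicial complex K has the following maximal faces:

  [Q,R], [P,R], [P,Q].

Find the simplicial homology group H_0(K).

K has 3 vertices, 3 edges.
rank ∂_0 = 0, rank ∂_1 = 2 ⇒ b_0 = 3 − 0 − 2 = 1; all invariant factors of ∂_1 are 1 so no torsion. So H_0 ≅ Z.

H_0 ≅ Z.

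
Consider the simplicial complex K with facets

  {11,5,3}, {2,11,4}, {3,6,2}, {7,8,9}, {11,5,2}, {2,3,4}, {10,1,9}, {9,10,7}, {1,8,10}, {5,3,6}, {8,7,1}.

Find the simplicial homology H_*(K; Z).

Fix the vertex order 1 < 2 < 3 < 4 < 5 < 6 < 7 < 8 < 9 < 10 < 11 and write every simplex with vertices in increasing order. Then dim K = 2 and the simplices of K are:

  0-simplices (11): [1], [2], [3], [4], [5], [6], [7], [8], [9], [10], [11]
  1-simplices (22): [1,7], [1,8], [1,9], [1,10], [2,3], [2,4], [2,5], [2,6], [2,11], [3,4], [3,5], [3,6], [3,11], [4,11], [5,6], [5,11], [7,8], [7,9], [7,10], [8,9], [8,10], [9,10]
  2-simplices (11): [1,7,8], [1,8,10], [1,9,10], [2,3,4], [2,3,6], [2,4,11], [2,5,11], [3,5,6], [3,5,11], [7,8,9], [7,9,10]

Hence C_0 ≅ Z^11, C_1 ≅ Z^22, C_2 ≅ Z^11.

The boundary map ∂_1: C_1 → C_0 maps an edge to its endpoints' difference, ∂[p,q] = q − p. For instance
  ∂[3,5] = [5] − [3].
The resulting 11×22 matrix has rank 9, and its Smith normal form has invariant factors (1,1,1,1,1,1,1,1,1).

∂_2: C_2 → C_1 sends each 2-simplex [p,q,r] to [q,r] − [p,r] + [p,q]. For instance
  ∂[7,8,9] = [8,9] − [7,9] + [7,8],
  ∂[2,5,11] = [5,11] − [2,11] + [2,5].
The resulting 22×11 matrix has rank 11, and its Smith normal form has invariant factors (1,1,1,1,1,1,1,1,1,1,1).

Now H_k = ker ∂_k / im ∂_{k+1}, so:

  H_0: rank C_0 − rank ∂_1 = 11 − 9 = 2, and the invariant factors of ∂_1 are all 1, so H_0 = Z^2.
  H_1: rank ker ∂_1 − rank ∂_2 = (22 − 9) − 11 = 2, and the invariant factors of ∂_2 are all 1, so H_1 = Z^2.
  H_2: rank ker ∂_2 − rank ∂_3 = (11 − 11) − 0 = 0, and there is no ∂_3, so H_2 = 0.

As a check, the Euler characteristic is 11 − 22 + 11 = 0, which agrees with 2 − 2 + 0 = 0.
(K is a triangulation of the disjoint union of the Möbius band and the cylinder S^1 x I.)

H_0 ≅ Z^2,  H_1 ≅ Z^2,  H_2 = 0.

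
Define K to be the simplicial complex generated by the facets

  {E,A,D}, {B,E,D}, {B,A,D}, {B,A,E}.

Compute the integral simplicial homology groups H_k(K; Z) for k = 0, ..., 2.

Order the vertices as A < B < D < E. Listing each simplex with vertices in this order, K has dimension 2 with simplices:

  0-simplices (4): A, B, D, E
  1-simplices (6): AB, AD, AE, BD, BE, DE
  2-simplices (4): ABD, ABE, ADE, BDE

giving chain groups C_0 ≅ Z^4, C_1 ≅ Z^6, C_2 ≅ Z^4.

Boundary ∂_1: C_1 → C_0 is given by ∂[p,q] = [q] − [p]. For instance
  ∂BD = D − B.
The 4×6 boundary matrix has rank 3 and Smith normal form diag(1,1,1).

Boundary ∂_2: C_2 → C_1 sends each 2-simplex [p,q,r] to [q,r] − [p,r] + [p,q]. For instance
  ∂ABE = BE − AE + AB,
  ∂BDE = DE − BE + BD.
The 6×4 boundary matrix has rank 3 and Smith normal form diag(1,1,1).

Reading off H_k = ker ∂_k / im ∂_{k+1}:

  H_0: rank C_0 − rank ∂_1 = 4 − 3 = 1, and the invariant factors of ∂_1 are all 1, so H_0 = Z.
  H_1: rank ker ∂_1 − rank ∂_2 = (6 − 3) − 3 = 0, and the invariant factors of ∂_2 are all 1, so H_1 = 0.
  H_2: rank ker ∂_2 − rank ∂_3 = (4 − 3) − 0 = 1, and there is no ∂_3, so H_2 = Z.

(K is a triangulation of the 2-sphere S^2.)

H_0 = Z,  H_1 = 0,  H_2 = Z.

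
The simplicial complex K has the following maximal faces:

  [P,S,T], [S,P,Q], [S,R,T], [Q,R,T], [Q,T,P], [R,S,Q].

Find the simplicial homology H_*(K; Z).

Order the vertices as P < Q < R < S < T. Listing each simplex with vertices in this order, K has dimension 2 with simplices:

  0-simplices (5): P, Q, R, S, T
  1-simplices (9): PQ, PS, PT, QR, QS, QT, RS, RT, ST
  2-simplices (6): PQS, PQT, PST, QRS, QRT, RST

giving chain groups C_0 ≅ Z^5, C_1 ≅ Z^9, C_2 ≅ Z^6.

∂_1: C_1 → C_0 maps an edge to its endpoints' difference, ∂[p,q] = q − p. For instance
  ∂RT = T − R.
As a 5×9 matrix over Z this has rank 4, with invariant factors (1,1,1,1).

∂_2: C_2 → C_1 sends each 2-simplex [p,q,r] to [q,r] − [p,r] + [p,q]. For instance
  ∂PQS = QS − PS + PQ,
  ∂RST = ST − RT + RS.
This gives a 9×6 integer matrix of rank 5; reducing to Smith normal form yields diagonal entries (1,1,1,1,1).

Reading off H_k = ker ∂_k / im ∂_{k+1}:

  H_0: rank C_0 − rank ∂_1 = 5 − 4 = 1, and the invariant factors of ∂_1 are all 1, so H_0 = Z.
  H_1: rank ker ∂_1 − rank ∂_2 = (9 − 4) − 5 = 0, and the invariant factors of ∂_2 are all 1, so H_1 = 0.
  H_2: rank ker ∂_2 − rank ∂_3 = (6 − 5) − 0 = 1, and there is no ∂_3, so H_2 = Z.

As a check, the Euler characteristic is 5 − 9 + 6 = 2, which agrees with 1 − 0 + 1 = 2.
(K is a triangulation of the 2-sphere S^2.)

H_0 = Z,  H_1 = 0,  H_2 = Z.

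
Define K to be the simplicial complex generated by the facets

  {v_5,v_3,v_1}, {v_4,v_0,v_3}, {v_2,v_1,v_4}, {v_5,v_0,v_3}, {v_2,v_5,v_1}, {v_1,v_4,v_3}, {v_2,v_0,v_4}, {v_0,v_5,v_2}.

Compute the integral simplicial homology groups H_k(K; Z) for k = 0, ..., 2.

Order the vertices as v_0 < v_1 < v_2 < v_3 < v_4 < v_5. Listing each simplex with vertices in this order, K has dimension 2 with simplices:

  0-simplices (6): [v_0], [v_1], [v_2], [v_3], [v_4], [v_5]
  1-simplices (12): [v_0,v_2], [v_0,v_3], [v_0,v_4], [v_0,v_5], [v_1,v_2], [v_1,v_3], [v_1,v_4], [v_1,v_5], [v_2,v_4], [v_2,v_5], [v_3,v_4], [v_3,v_5]
  2-simplices (8): [v_0,v_2,v_4], [v_0,v_2,v_5], [v_0,v_3,v_4], [v_0,v_3,v_5], [v_1,v_2,v_4], [v_1,v_2,v_5], [v_1,v_3,v_4], [v_1,v_3,v_5]

giving chain groups C_0 ≅ Z^6, C_1 ≅ Z^12, C_2 ≅ Z^8.

∂_1: C_1 → C_0 maps an edge to its endpoints' difference, ∂[p,q] = q − p. For instance
  ∂[v_0,v_4] = [v_4] − [v_0].
The resulting 6×12 matrix has rank 5, and its Smith normal form has invariant factors (1,1,1,1,1).

The boundary map ∂_2: C_2 → C_1 maps a triangle to the signed sum of its edges. For instance
  ∂[v_1,v_3,v_5] = [v_3,v_5] − [v_1,v_5] + [v_1,v_3],
  ∂[v_0,v_3,v_5] = [v_3,v_5] − [v_0,v_5] + [v_0,v_3].
The 12×8 boundary matrix has rank 7 and Smith normal form diag(1,1,1,1,1,1,1).

Now H_k = ker ∂_k / im ∂_{k+1}, so:

  H_0: rank C_0 − rank ∂_1 = 6 − 5 = 1, and the invariant factors of ∂_1 are all 1, so H_0 = Z.
  H_1: rank ker ∂_1 − rank ∂_2 = (12 − 5) − 7 = 0, and the invariant factors of ∂_2 are all 1, so H_1 = 0.
  H_2: rank ker ∂_2 − rank ∂_3 = (8 − 7) − 0 = 1, and there is no ∂_3, so H_2 = Z.

H_0 ≅ Z,  H_1 = 0,  H_2 ≅ Z.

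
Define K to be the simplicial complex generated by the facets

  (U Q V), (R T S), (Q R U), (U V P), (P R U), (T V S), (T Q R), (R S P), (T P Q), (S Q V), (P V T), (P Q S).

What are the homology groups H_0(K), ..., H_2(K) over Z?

H_0 = Z,  H_1 = Z/2,  H_2 = 0.

Take the total order P < Q < R < S < T < U < V on the vertex set. Then K (dimension 2) consists of the simplices:

  0-simplices (7): P, Q, R, S, T, U, V
  1-simplices (18): PQ, PR, PS, PT, PU, PV, QR, QS, QT, QU, QV, RS, RT, RU, ST, SV, TV, UV
  2-simplices (12): PQS, PQT, PRS, PRU, PTV, PUV, QRT, QRU, QSV, QUV, RST, STV

giving chain groups C_0 ≅ Z^7, C_1 ≅ Z^18, C_2 ≅ Z^12.

The boundary map ∂_1: C_1 → C_0 is given by ∂[p,q] = [q] − [p].
The resulting 7×18 matrix has rank 6, and its Smith normal form has invariant factors (1,1,1,1,1,1).

Boundary ∂_2: C_2 → C_1 sends each 2-simplex [p,q,r] to [q,r] − [p,r] + [p,q]. For instance
  ∂QRT = RT − QT + QR,
  ∂STV = TV − SV + ST.
The resulting 18×12 matrix has rank 12, and its Smith normal form has invariant factors (1,1,1,1,1,1,1,1,1,1,1,2).

Reading off H_k = ker ∂_k / im ∂_{k+1}:

  H_0: rank C_0 − rank ∂_1 = 7 − 6 = 1, and the invariant factors of ∂_1 are all 1, so H_0 = Z.
  H_1: rank ker ∂_1 − rank ∂_2 = (18 − 6) − 12 = 0, and ∂_2 has invariant factor 2 > 1, so H_1 = Z/2.
  H_2: rank ker ∂_2 − rank ∂_3 = (12 − 12) − 0 = 0, and there is no ∂_3, so H_2 = 0.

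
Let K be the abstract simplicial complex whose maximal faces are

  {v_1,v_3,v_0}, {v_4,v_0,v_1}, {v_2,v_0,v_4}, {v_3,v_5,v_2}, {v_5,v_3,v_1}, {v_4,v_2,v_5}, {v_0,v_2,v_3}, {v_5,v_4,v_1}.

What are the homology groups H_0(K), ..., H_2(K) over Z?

Fix the vertex order v_0 < v_1 < v_2 < v_3 < v_4 < v_5 and write every simplex with vertices in increasing order. Then dim K = 2 and the simplices of K are:

  0-simplices (6): [v_0], [v_1], [v_2], [v_3], [v_4], [v_5]
  1-simplices (12): [v_0,v_1], [v_0,v_2], [v_0,v_3], [v_0,v_4], [v_1,v_3], [v_1,v_4], [v_1,v_5], [v_2,v_3], [v_2,v_4], [v_2,v_5], [v_3,v_5], [v_4,v_5]
  2-simplices (8): [v_0,v_1,v_3], [v_0,v_1,v_4], [v_0,v_2,v_3], [v_0,v_2,v_4], [v_1,v_3,v_5], [v_1,v_4,v_5], [v_2,v_3,v_5], [v_2,v_4,v_5]

so the chain groups are C_0 ≅ Z^6, C_1 ≅ Z^12, C_2 ≅ Z^8.

∂_1: C_1 → C_0 is given by ∂[p,q] = [q] − [p]. For instance
  ∂[v_1,v_5] = [v_5] − [v_1].
The 6×12 boundary matrix has rank 5 and Smith normal form diag(1,1,1,1,1).

The boundary map ∂_2: C_2 → C_1 sends each 2-simplex [p,q,r] to [q,r] − [p,r] + [p,q]. For instance
  ∂[v_1,v_4,v_5] = [v_4,v_5] − [v_1,v_5] + [v_1,v_4],
  ∂[v_2,v_4,v_5] = [v_4,v_5] − [v_2,v_5] + [v_2,v_4].
The resulting 12×8 matrix has rank 7, and its Smith normal form has invariant factors (1,1,1,1,1,1,1).

Reading off H_k = ker ∂_k / im ∂_{k+1}:

  H_0: rank C_0 − rank ∂_1 = 6 − 5 = 1, and the invariant factors of ∂_1 are all 1, so H_0 = Z.
  H_1: rank ker ∂_1 − rank ∂_2 = (12 − 5) − 7 = 0, and the invariant factors of ∂_2 are all 1, so H_1 = 0.
  H_2: rank ker ∂_2 − rank ∂_3 = (8 − 7) − 0 = 1, and there is no ∂_3, so H_2 = Z.

As a check, the Euler characteristic is 6 − 12 + 8 = 2, which agrees with 1 − 0 + 1 = 2.
(K is a triangulation of the 2-sphere S^2.)

H_0 = Z,  H_1 = 0,  H_2 = Z.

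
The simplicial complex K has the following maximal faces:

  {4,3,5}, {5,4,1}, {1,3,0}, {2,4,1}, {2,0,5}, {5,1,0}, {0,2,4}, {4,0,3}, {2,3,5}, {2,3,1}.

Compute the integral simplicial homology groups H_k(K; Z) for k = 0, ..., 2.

H_0 = Z,  H_1 = Z/2Z,  H_2 = 0.

Order the vertices as 0 < 1 < 2 < 3 < 4 < 5. Listing each simplex with vertices in this order, K has dimension 2 with simplices:

  0-simplices (6): [0], [1], [2], [3], [4], [5]
  1-simplices (15): [0,1], [0,2], [0,3], [0,4], [0,5], [1,2], [1,3], [1,4], [1,5], [2,3], [2,4], [2,5], [3,4], [3,5], [4,5]
  2-simplices (10): [0,1,3], [0,1,5], [0,2,4], [0,2,5], [0,3,4], [1,2,3], [1,2,4], [1,4,5], [2,3,5], [3,4,5]

giving chain groups C_0 ≅ Z^6, C_1 ≅ Z^15, C_2 ≅ Z^10.

∂_1: C_1 → C_0 maps an edge to its endpoints' difference, ∂[p,q] = q − p.
The resulting 6×15 matrix has rank 5, and its Smith normal form has invariant factors (1,1,1,1,1).

The boundary map ∂_2: C_2 → C_1 maps a triangle to the signed sum of its edges. For instance
  ∂[0,1,3] = [1,3] − [0,3] + [0,1],
  ∂[1,2,3] = [2,3] − [1,3] + [1,2].
The 15×10 boundary matrix has rank 10 and Smith normal form diag(1,1,1,1,1,1,1,1,1,2).

Now H_k = ker ∂_k / im ∂_{k+1}, so:

  H_0: rank C_0 − rank ∂_1 = 6 − 5 = 1, and the invariant factors of ∂_1 are all 1, so H_0 = Z.
  H_1: rank ker ∂_1 − rank ∂_2 = (15 − 5) − 10 = 0, and ∂_2 has invariant factor 2 > 1, so H_1 = Z/2Z.
  H_2: rank ker ∂_2 − rank ∂_3 = (10 − 10) − 0 = 0, and there is no ∂_3, so H_2 = 0.

(K is a triangulation of the real projective plane RP^2.)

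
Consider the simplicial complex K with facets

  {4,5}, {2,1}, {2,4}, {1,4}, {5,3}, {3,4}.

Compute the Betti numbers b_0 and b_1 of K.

Order the vertices as 1 < 2 < 3 < 4 < 5. Listing each simplex with vertices in this order, K has dimension 1 with simplices:

  0-simplices (5): [1], [2], [3], [4], [5]
  1-simplices (6): [1,2], [1,4], [2,4], [3,4], [3,5], [4,5]

so the chain groups are C_0 ≅ Z^5, C_1 ≅ Z^6.

The boundary map ∂_1: C_1 → C_0 sends each edge [p,q] (with p < q) to q − p.
This gives a 5×6 integer matrix of rank 4; reducing to Smith normal form yields diagonal entries (1,1,1,1).

Computing H_k = (kernel of ∂_k) / (image of ∂_{k+1}):

  H_0: rank C_0 − rank ∂_1 = 5 − 4 = 1, and the invariant factors of ∂_1 are all 1, so H_0 ≅ Z.
  H_1: rank ker ∂_1 − rank ∂_2 = (6 − 4) − 0 = 2, and there is no ∂_2, so H_1 ≅ Z^2.

Hence the Betti numbers are b_0 = 1, b_1 = 2.

b_0 = 1, b_1 = 2.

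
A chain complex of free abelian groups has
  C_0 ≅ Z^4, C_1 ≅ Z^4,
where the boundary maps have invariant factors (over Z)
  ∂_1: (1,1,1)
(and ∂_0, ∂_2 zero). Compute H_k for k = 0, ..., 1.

H_0 ≅ Z,  H_1 ≅ Z.

H_0: b_0 = 4 − 0 − 3 = 1; torsion from ∂_1 factors > 1: none. So H_0 ≅ Z.
H_1: b_1 = 4 − 3 − 0 = 1; torsion from ∂_2 factors > 1: none. So H_1 ≅ Z.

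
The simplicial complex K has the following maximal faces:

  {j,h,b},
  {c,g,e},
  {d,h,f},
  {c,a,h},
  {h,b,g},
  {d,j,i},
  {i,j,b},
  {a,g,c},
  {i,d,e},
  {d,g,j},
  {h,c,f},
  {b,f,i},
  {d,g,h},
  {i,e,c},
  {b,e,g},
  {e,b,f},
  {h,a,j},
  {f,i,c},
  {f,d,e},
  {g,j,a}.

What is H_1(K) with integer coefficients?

Fix the vertex order a < b < c < d < e < f < g < h < i < j and write every simplex with vertices in increasing order. Then dim K = 2 and the simplices of K are:

  0-simplices (10): a, b, c, d, e, f, g, h, i, j
  1-simplices (30): ac, ag, ah, aj, be, bf, bg, bh, bi, bj, ce, cf, cg, ch, ci, de, df, dg, dh, di, dj, ef, eg, ei, fh, fi, gh, gj, hj, ij
  2-simplices (20): acg, ach, agj, ahj, bef, beg, bfi, bgh, bhj, bij, ceg, cei, cfh, cfi, def, dei, dfh, dgh, dgj, dij

Hence C_0 ≅ Z^10, C_1 ≅ Z^30, C_2 ≅ Z^20.

The boundary map ∂_1: C_1 → C_0 is given by ∂[p,q] = [q] − [p].
The resulting 10×30 matrix has rank 9, and its Smith normal form has invariant factors (1,1,1,1,1,1,1,1,1).

∂_2: C_2 → C_1 sends each 2-simplex [p,q,r] to [q,r] − [p,r] + [p,q]. For instance
  ∂bfi = fi − bi + bf,
  ∂dfh = fh − dh + df.
The 30×20 boundary matrix has rank 20 and Smith normal form diag(1,1,1,1,1,1,1,1,1,1,1,1,1,1,1,1,1,1,1,2).

Computing H_k = (kernel of ∂_k) / (image of ∂_{k+1}):

  H_1: rank ker ∂_1 − rank ∂_2 = (30 − 9) − 20 = 1, and ∂_2 has invariant factor 2 > 1, so H_1 = Z ⊕ Z_2.

H_1 = Z ⊕ Z_2.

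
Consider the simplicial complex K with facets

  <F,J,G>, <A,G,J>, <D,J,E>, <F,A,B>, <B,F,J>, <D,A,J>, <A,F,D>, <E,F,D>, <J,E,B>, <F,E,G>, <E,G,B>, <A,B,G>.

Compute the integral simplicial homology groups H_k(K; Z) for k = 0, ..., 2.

We work with the vertex ordering A < B < D < E < F < G < J. The simplices of K, each written with vertices in increasing order, are:

  0-simplices (7): A, B, D, E, F, G, J
  1-simplices (18): AB, AD, AF, AG, AJ, BE, BF, BG, BJ, DE, DF, DJ, EF, EG, EJ, FG, FJ, GJ
  2-simplices (12): ABF, ABG, ADF, ADJ, AGJ, BEG, BEJ, BFJ, DEF, DEJ, EFG, FGJ

Hence C_0 ≅ Z^7, C_1 ≅ Z^18, C_2 ≅ Z^12.

∂_1: C_1 → C_0 is given by ∂[p,q] = [q] − [p]. For instance
  ∂BG = G − B.
This gives a 7×18 integer matrix of rank 6; reducing to Smith normal form yields diagonal entries (1,1,1,1,1,1).

Boundary ∂_2: C_2 → C_1 sends each 2-simplex [p,q,r] to [q,r] − [p,r] + [p,q]. For instance
  ∂BEG = EG − BG + BE,
  ∂BFJ = FJ − BJ + BF.
As a 18×12 matrix over Z this has rank 12, with invariant factors (1,1,1,1,1,1,1,1,1,1,1,2).

Computing H_k = (kernel of ∂_k) / (image of ∂_{k+1}):

  H_0: rank C_0 − rank ∂_1 = 7 − 6 = 1, and the invariant factors of ∂_1 are all 1, so H_0 = Z.
  H_1: rank ker ∂_1 − rank ∂_2 = (18 − 6) − 12 = 0, and ∂_2 has invariant factor 2 > 1, so H_1 = Z/2.
  H_2: rank ker ∂_2 − rank ∂_3 = (12 − 12) − 0 = 0, and there is no ∂_3, so H_2 = 0.

As a check, the Euler characteristic is 7 − 18 + 12 = 1, which agrees with 1 − 0 + 0 = 1.
(K is a triangulation of the real projective plane RP^2.)

H_0 = Z,  H_1 = Z/2,  H_2 = 0.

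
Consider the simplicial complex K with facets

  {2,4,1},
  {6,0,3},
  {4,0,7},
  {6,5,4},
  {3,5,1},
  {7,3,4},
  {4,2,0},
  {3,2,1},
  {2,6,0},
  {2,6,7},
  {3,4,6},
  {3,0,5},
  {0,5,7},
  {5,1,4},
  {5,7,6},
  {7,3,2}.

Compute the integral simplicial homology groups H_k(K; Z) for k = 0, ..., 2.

Order the vertices as 0 < 1 < 2 < 3 < 4 < 5 < 6 < 7. Listing each simplex with vertices in this order, K has dimension 2 with simplices:

  0-simplices (8): [0], [1], [2], [3], [4], [5], [6], [7]
  1-simplices (24): (24 of them)
  2-simplices (16): [0,2,4], [0,2,6], [0,3,5], [0,3,6], [0,4,7], [0,5,7], [1,2,3], [1,2,4], [1,3,5], [1,4,5], [2,3,7], [2,6,7], [3,4,6], [3,4,7], [4,5,6], [5,6,7]

giving chain groups C_0 ≅ Z^8, C_1 ≅ Z^24, C_2 ≅ Z^16.

∂_1: C_1 → C_0 sends each edge [p,q] (with p < q) to q − p.
As a 8×24 matrix over Z this has rank 7, with invariant factors (1,1,1,1,1,1,1).

The boundary map ∂_2: C_2 → C_1 sends each 2-simplex [p,q,r] to [q,r] − [p,r] + [p,q]. For instance
  ∂[0,3,6] = [3,6] − [0,6] + [0,3],
  ∂[1,3,5] = [3,5] − [1,5] + [1,3].
The 24×16 boundary matrix has rank 15 and Smith normal form diag(1,1,1,1,1,1,1,1,1,1,1,1,1,1,1).

Reading off H_k = ker ∂_k / im ∂_{k+1}:

  H_0: rank C_0 − rank ∂_1 = 8 − 7 = 1, and the invariant factors of ∂_1 are all 1, so H_0 ≅ Z.
  H_1: rank ker ∂_1 − rank ∂_2 = (24 − 7) − 15 = 2, and the invariant factors of ∂_2 are all 1, so H_1 ≅ Z^2.
  H_2: rank ker ∂_2 − rank ∂_3 = (16 − 15) − 0 = 1, and there is no ∂_3, so H_2 ≅ Z.

As a check, the Euler characteristic is 8 − 24 + 16 = 0, which agrees with 1 − 2 + 1 = 0.

H_0 ≅ Z,  H_1 ≅ Z^2,  H_2 ≅ Z.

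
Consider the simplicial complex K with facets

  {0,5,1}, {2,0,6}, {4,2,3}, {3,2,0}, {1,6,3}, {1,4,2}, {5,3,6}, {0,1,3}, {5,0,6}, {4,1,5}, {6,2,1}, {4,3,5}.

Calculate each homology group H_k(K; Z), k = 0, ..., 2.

H_0 ≅ Z,  H_1 ≅ Z/2,  H_2 = 0.

Order the vertices as 0 < 1 < 2 < 3 < 4 < 5 < 6. Listing each simplex with vertices in this order, K has dimension 2 with simplices:

  0-simplices (7): [0], [1], [2], [3], [4], [5], [6]
  1-simplices (18): [0,1], [0,2], [0,3], [0,5], [0,6], [1,2], [1,3], [1,4], [1,5], [1,6], [2,3], [2,4], [2,6], [3,4], [3,5], [3,6], [4,5], [5,6]
  2-simplices (12): [0,1,3], [0,1,5], [0,2,3], [0,2,6], [0,5,6], [1,2,4], [1,2,6], [1,3,6], [1,4,5], [2,3,4], [3,4,5], [3,5,6]

so the chain groups are C_0 ≅ Z^7, C_1 ≅ Z^18, C_2 ≅ Z^12.

∂_1: C_1 → C_0 is given by ∂[p,q] = [q] − [p]. For instance
  ∂[1,6] = [6] − [1].
This gives a 7×18 integer matrix of rank 6; reducing to Smith normal form yields diagonal entries (1,1,1,1,1,1).

∂_2: C_2 → C_1 acts by ∂[p,q,r] = [q,r] − [p,r] + [p,q]. For instance
  ∂[0,5,6] = [5,6] − [0,6] + [0,5],
  ∂[1,2,4] = [2,4] − [1,4] + [1,2].
The 18×12 boundary matrix has rank 12 and Smith normal form diag(1,1,1,1,1,1,1,1,1,1,1,2).

Now H_k = ker ∂_k / im ∂_{k+1}, so:

  H_0: rank C_0 − rank ∂_1 = 7 − 6 = 1, and the invariant factors of ∂_1 are all 1, so H_0 ≅ Z.
  H_1: rank ker ∂_1 − rank ∂_2 = (18 − 6) − 12 = 0, and ∂_2 has invariant factor 2 > 1, so H_1 ≅ Z/2.
  H_2: rank ker ∂_2 − rank ∂_3 = (12 − 12) − 0 = 0, and there is no ∂_3, so H_2 ≅ 0.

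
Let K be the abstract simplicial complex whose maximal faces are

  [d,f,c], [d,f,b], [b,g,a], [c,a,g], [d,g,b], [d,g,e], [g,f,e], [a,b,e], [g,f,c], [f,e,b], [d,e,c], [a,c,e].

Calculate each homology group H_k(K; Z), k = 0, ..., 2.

Fix the vertex order a < b < c < d < e < f < g and write every simplex with vertices in increasing order. Then dim K = 2 and the simplices of K are:

  0-simplices (7): a, b, c, d, e, f, g
  1-simplices (18): ab, ac, ae, ag, bd, be, bf, bg, cd, ce, cf, cg, de, df, dg, ef, eg, fg
  2-simplices (12): abe, abg, ace, acg, bdf, bdg, bef, cde, cdf, cfg, deg, efg

so the chain groups are C_0 ≅ Z^7, C_1 ≅ Z^18, C_2 ≅ Z^12.

∂_1: C_1 → C_0 sends each edge [p,q] (with p < q) to q − p. For instance
  ∂ag = g − a.
This gives a 7×18 integer matrix of rank 6; reducing to Smith normal form yields diagonal entries (1,1,1,1,1,1).

∂_2: C_2 → C_1 maps a triangle to the signed sum of its edges. For instance
  ∂abg = bg − ag + ab,
  ∂bdg = dg − bg + bd.
As a 18×12 matrix over Z this has rank 12, with invariant factors (1,1,1,1,1,1,1,1,1,1,1,2).

Now H_k = ker ∂_k / im ∂_{k+1}, so:

  H_0: rank C_0 − rank ∂_1 = 7 − 6 = 1, and the invariant factors of ∂_1 are all 1, so H_0 ≅ Z.
  H_1: rank ker ∂_1 − rank ∂_2 = (18 − 6) − 12 = 0, and ∂_2 has invariant factor 2 > 1, so H_1 ≅ Z_2.
  H_2: rank ker ∂_2 − rank ∂_3 = (12 − 12) − 0 = 0, and there is no ∂_3, so H_2 ≅ 0.

(K is a triangulation of the real projective plane RP^2.)

H_0 = Z,  H_1 = Z_2,  H_2 = 0.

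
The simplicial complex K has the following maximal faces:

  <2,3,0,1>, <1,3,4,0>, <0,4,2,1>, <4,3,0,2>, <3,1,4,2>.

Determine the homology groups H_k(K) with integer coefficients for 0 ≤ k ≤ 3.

H_0 = Z,  H_1 = 0,  H_2 = 0,  H_3 = Z.

We work with the vertex ordering 0 < 1 < 2 < 3 < 4. The simplices of K, each written with vertices in increasing order, are:

  0-simplices (5): [0], [1], [2], [3], [4]
  1-simplices (10): [0,1], [0,2], [0,3], [0,4], [1,2], [1,3], [1,4], [2,3], [2,4], [3,4]
  2-simplices (10): [0,1,2], [0,1,3], [0,1,4], [0,2,3], [0,2,4], [0,3,4], [1,2,3], [1,2,4], [1,3,4], [2,3,4]
  3-simplices (5): [0,1,2,3], [0,1,2,4], [0,1,3,4], [0,2,3,4], [1,2,3,4]

so the chain groups are C_0 ≅ Z^5, C_1 ≅ Z^10, C_2 ≅ Z^10, C_3 ≅ Z^5.

∂_1: C_1 → C_0 is given by ∂[p,q] = [q] − [p].
This gives a 5×10 integer matrix of rank 4; reducing to Smith normal form yields diagonal entries (1,1,1,1).

Boundary ∂_2: C_2 → C_1 maps a triangle to the signed sum of its edges. For instance
  ∂[0,1,4] = [1,4] − [0,4] + [0,1],
  ∂[1,2,4] = [2,4] − [1,4] + [1,2].
This gives a 10×10 integer matrix of rank 6; reducing to Smith normal form yields diagonal entries (1,1,1,1,1,1).

∂_3: C_3 → C_2 sends each 3-simplex σ to the alternating sum Σ_i (−1)^i (σ with its i-th vertex removed). For instance
  ∂[0,1,2,4] = [1,2,4] − [0,2,4] + [0,1,4] − [0,1,2],
  ∂[0,1,2,3] = [1,2,3] − [0,2,3] + [0,1,3] − [0,1,2].
The 10×5 boundary matrix has rank 4 and Smith normal form diag(1,1,1,1).

Reading off H_k = ker ∂_k / im ∂_{k+1}:

  H_0: rank C_0 − rank ∂_1 = 5 − 4 = 1, and the invariant factors of ∂_1 are all 1, so H_0 ≅ Z.
  H_1: rank ker ∂_1 − rank ∂_2 = (10 − 4) − 6 = 0, and the invariant factors of ∂_2 are all 1, so H_1 ≅ 0.
  H_2: rank ker ∂_2 − rank ∂_3 = (10 − 6) − 4 = 0, and the invariant factors of ∂_3 are all 1, so H_2 ≅ 0.
  H_3: rank ker ∂_3 − rank ∂_4 = (5 − 4) − 0 = 1, and there is no ∂_4, so H_3 ≅ Z.

As a check, the Euler characteristic is 5 − 10 + 10 − 5 = 0, which agrees with 1 − 0 + 0 − 1 = 0.
(K is a triangulation of the 3-sphere S^3.)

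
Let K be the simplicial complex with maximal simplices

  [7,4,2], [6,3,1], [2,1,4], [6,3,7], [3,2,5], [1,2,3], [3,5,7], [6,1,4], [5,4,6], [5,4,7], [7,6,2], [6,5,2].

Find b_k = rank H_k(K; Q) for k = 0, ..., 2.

b_0 = 1, b_1 = 0, b_2 = 0.

K has 7 vertices, 18 edges, 12 triangles.
rank ∂_0 = 0, rank ∂_1 = 6 ⇒ b_0 = 7 − 0 − 6 = 1; all invariant factors of ∂_1 are 1 so no torsion. So H_0 = Z.
rank ∂_1 = 6, rank ∂_2 = 12 ⇒ b_1 = 18 − 6 − 12 = 0; ∂_2 has invariant factor(s) [2] giving torsion. So H_1 = Z/2Z.
rank ∂_2 = 12, rank ∂_3 = 0 ⇒ b_2 = 12 − 12 − 0 = 0. So H_2 = 0.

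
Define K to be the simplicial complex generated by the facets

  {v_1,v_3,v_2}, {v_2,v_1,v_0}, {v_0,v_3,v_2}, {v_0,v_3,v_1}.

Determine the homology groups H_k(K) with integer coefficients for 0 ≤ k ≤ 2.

H_0 = Z,  H_1 = 0,  H_2 = Z.

Fix the vertex order v_0 < v_1 < v_2 < v_3 and write every simplex with vertices in increasing order. Then dim K = 2 and the simplices of K are:

  0-simplices (4): [v_0], [v_1], [v_2], [v_3]
  1-simplices (6): [v_0,v_1], [v_0,v_2], [v_0,v_3], [v_1,v_2], [v_1,v_3], [v_2,v_3]
  2-simplices (4): [v_0,v_1,v_2], [v_0,v_1,v_3], [v_0,v_2,v_3], [v_1,v_2,v_3]

so the chain groups are C_0 ≅ Z^4, C_1 ≅ Z^6, C_2 ≅ Z^4.

The boundary map ∂_1: C_1 → C_0 sends each edge [p,q] (with p < q) to q − p.
This gives a 4×6 integer matrix of rank 3; reducing to Smith normal form yields diagonal entries (1,1,1).

Boundary ∂_2: C_2 → C_1 acts by ∂[p,q,r] = [q,r] − [p,r] + [p,q]. For instance
  ∂[v_1,v_2,v_3] = [v_2,v_3] − [v_1,v_3] + [v_1,v_2],
  ∂[v_0,v_2,v_3] = [v_2,v_3] − [v_0,v_3] + [v_0,v_2].
The resulting 6×4 matrix has rank 3, and its Smith normal form has invariant factors (1,1,1).

Computing H_k = (kernel of ∂_k) / (image of ∂_{k+1}):

  H_0: rank C_0 − rank ∂_1 = 4 − 3 = 1, and the invariant factors of ∂_1 are all 1, so H_0 ≅ Z.
  H_1: rank ker ∂_1 − rank ∂_2 = (6 − 3) − 3 = 0, and the invariant factors of ∂_2 are all 1, so H_1 ≅ 0.
  H_2: rank ker ∂_2 − rank ∂_3 = (4 − 3) − 0 = 1, and there is no ∂_3, so H_2 ≅ Z.

As a check, the Euler characteristic is 4 − 6 + 4 = 2, which agrees with 1 − 0 + 1 = 2.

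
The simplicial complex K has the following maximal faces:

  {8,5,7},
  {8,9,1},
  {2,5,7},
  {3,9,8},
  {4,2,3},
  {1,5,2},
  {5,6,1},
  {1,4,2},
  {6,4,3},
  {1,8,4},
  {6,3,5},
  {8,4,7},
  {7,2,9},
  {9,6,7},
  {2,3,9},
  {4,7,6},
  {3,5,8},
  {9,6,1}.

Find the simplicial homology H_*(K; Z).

Fix the vertex order 1 < 2 < 3 < 4 < 5 < 6 < 7 < 8 < 9 and write every simplex with vertices in increasing order. Then dim K = 2 and the simplices of K are:

  0-simplices (9): [1], [2], [3], [4], [5], [6], [7], [8], [9]
  1-simplices (27): (27 of them)
  2-simplices (18): [1,2,4], [1,2,5], [1,4,8], [1,5,6], [1,6,9], [1,8,9], [2,3,4], [2,3,9], [2,5,7], [2,7,9], [3,4,6], [3,5,6], [3,5,8], [3,8,9], [4,6,7], [4,7,8], [5,7,8], [6,7,9]

Hence C_0 ≅ Z^9, C_1 ≅ Z^27, C_2 ≅ Z^18.

The boundary map ∂_1: C_1 → C_0 sends each edge [p,q] (with p < q) to q − p.
As a 9×27 matrix over Z this has rank 8, with invariant factors (1,1,1,1,1,1,1,1).

∂_2: C_2 → C_1 acts by ∂[p,q,r] = [q,r] − [p,r] + [p,q]. For instance
  ∂[1,2,4] = [2,4] − [1,4] + [1,2],
  ∂[1,6,9] = [6,9] − [1,9] + [1,6].
This gives a 27×18 integer matrix of rank 17; reducing to Smith normal form yields diagonal entries (1,1,1,1,1,1,1,1,1,1,1,1,1,1,1,1,1).

From H_k ≅ ker(∂_k) / im(∂_{k+1}) we obtain:

  H_0: rank C_0 − rank ∂_1 = 9 − 8 = 1, and the invariant factors of ∂_1 are all 1, so H_0 ≅ Z.
  H_1: rank ker ∂_1 − rank ∂_2 = (27 − 8) − 17 = 2, and the invariant factors of ∂_2 are all 1, so H_1 ≅ Z^2.
  H_2: rank ker ∂_2 − rank ∂_3 = (18 − 17) − 0 = 1, and there is no ∂_3, so H_2 ≅ Z.

H_0 ≅ Z,  H_1 ≅ Z^2,  H_2 ≅ Z.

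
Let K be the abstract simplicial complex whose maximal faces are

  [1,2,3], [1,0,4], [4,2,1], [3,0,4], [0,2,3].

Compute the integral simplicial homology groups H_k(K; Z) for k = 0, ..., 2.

H_0 ≅ Z,  H_1 ≅ Z,  H_2 = 0.

We work with the vertex ordering 0 < 1 < 2 < 3 < 4. The simplices of K, each written with vertices in increasing order, are:

  0-simplices (5): [0], [1], [2], [3], [4]
  1-simplices (10): [0,1], [0,2], [0,3], [0,4], [1,2], [1,3], [1,4], [2,3], [2,4], [3,4]
  2-simplices (5): [0,1,4], [0,2,3], [0,3,4], [1,2,3], [1,2,4]

Hence C_0 ≅ Z^5, C_1 ≅ Z^10, C_2 ≅ Z^5.

Boundary ∂_1: C_1 → C_0 is given by ∂[p,q] = [q] − [p]. For instance
  ∂[3,4] = [4] − [3].
The 5×10 boundary matrix has rank 4 and Smith normal form diag(1,1,1,1).

Boundary ∂_2: C_2 → C_1 sends each 2-simplex [p,q,r] to [q,r] − [p,r] + [p,q]. For instance
  ∂[1,2,3] = [2,3] − [1,3] + [1,2],
  ∂[1,2,4] = [2,4] − [1,4] + [1,2].
This gives a 10×5 integer matrix of rank 5; reducing to Smith normal form yields diagonal entries (1,1,1,1,1).

Reading off H_k = ker ∂_k / im ∂_{k+1}:

  H_0: rank C_0 − rank ∂_1 = 5 − 4 = 1, and the invariant factors of ∂_1 are all 1, so H_0 = Z.
  H_1: rank ker ∂_1 − rank ∂_2 = (10 − 4) − 5 = 1, and the invariant factors of ∂_2 are all 1, so H_1 = Z.
  H_2: rank ker ∂_2 − rank ∂_3 = (5 − 5) − 0 = 0, and there is no ∂_3, so H_2 = 0.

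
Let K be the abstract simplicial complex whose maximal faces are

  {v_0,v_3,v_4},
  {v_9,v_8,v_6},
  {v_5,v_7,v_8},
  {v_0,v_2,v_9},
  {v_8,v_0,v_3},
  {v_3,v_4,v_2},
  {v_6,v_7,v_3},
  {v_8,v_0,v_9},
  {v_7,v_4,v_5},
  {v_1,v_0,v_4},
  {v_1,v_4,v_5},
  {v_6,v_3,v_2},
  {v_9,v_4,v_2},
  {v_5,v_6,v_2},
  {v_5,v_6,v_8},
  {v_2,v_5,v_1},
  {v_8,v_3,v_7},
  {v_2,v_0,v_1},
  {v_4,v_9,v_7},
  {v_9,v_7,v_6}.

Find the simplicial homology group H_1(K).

H_1 ≅ Z ⊕ Z/2.

Take the total order v_0 < v_1 < v_2 < v_3 < v_4 < v_5 < v_6 < v_7 < v_8 < v_9 on the vertex set. Then K (dimension 2) consists of the simplices:

  0-simplices (10): [v_0], [v_1], [v_2], [v_3], [v_4], [v_5], [v_6], [v_7], [v_8], [v_9]
  1-simplices (30): (30 of them)
  2-simplices (20): (20 of them)

giving chain groups C_0 ≅ Z^10, C_1 ≅ Z^30, C_2 ≅ Z^20.

Boundary ∂_1: C_1 → C_0 maps an edge to its endpoints' difference, ∂[p,q] = q − p.
The resulting 10×30 matrix has rank 9, and its Smith normal form has invariant factors (1,1,1,1,1,1,1,1,1).

Boundary ∂_2: C_2 → C_1 acts by ∂[p,q,r] = [q,r] − [p,r] + [p,q]. For instance
  ∂[v_2,v_5,v_6] = [v_5,v_6] − [v_2,v_6] + [v_2,v_5],
  ∂[v_0,v_1,v_4] = [v_1,v_4] − [v_0,v_4] + [v_0,v_1].
The resulting 30×20 matrix has rank 20, and its Smith normal form has invariant factors (1,1,1,1,1,1,1,1,1,1,1,1,1,1,1,1,1,1,1,2).

From H_k ≅ ker(∂_k) / im(∂_{k+1}) we obtain:

  H_1: rank ker ∂_1 − rank ∂_2 = (30 − 9) − 20 = 1, and ∂_2 has invariant factor 2 > 1, so H_1 ≅ Z ⊕ Z/2.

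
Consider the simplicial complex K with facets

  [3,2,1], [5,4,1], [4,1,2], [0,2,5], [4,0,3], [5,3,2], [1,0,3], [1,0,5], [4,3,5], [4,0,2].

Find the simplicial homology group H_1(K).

H_1 = Z_2.

Take the total order 0 < 1 < 2 < 3 < 4 < 5 on the vertex set. Then K (dimension 2) consists of the simplices:

  0-simplices (6): [0], [1], [2], [3], [4], [5]
  1-simplices (15): [0,1], [0,2], [0,3], [0,4], [0,5], [1,2], [1,3], [1,4], [1,5], [2,3], [2,4], [2,5], [3,4], [3,5], [4,5]
  2-simplices (10): [0,1,3], [0,1,5], [0,2,4], [0,2,5], [0,3,4], [1,2,3], [1,2,4], [1,4,5], [2,3,5], [3,4,5]

giving chain groups C_0 ≅ Z^6, C_1 ≅ Z^15, C_2 ≅ Z^10.

The boundary map ∂_1: C_1 → C_0 sends each edge [p,q] (with p < q) to q − p. For instance
  ∂[3,5] = [5] − [3].
The 6×15 boundary matrix has rank 5 and Smith normal form diag(1,1,1,1,1).

∂_2: C_2 → C_1 acts by ∂[p,q,r] = [q,r] − [p,r] + [p,q]. For instance
  ∂[0,1,3] = [1,3] − [0,3] + [0,1],
  ∂[3,4,5] = [4,5] − [3,5] + [3,4].
As a 15×10 matrix over Z this has rank 10, with invariant factors (1,1,1,1,1,1,1,1,1,2).

Computing H_k = (kernel of ∂_k) / (image of ∂_{k+1}):

  H_1: rank ker ∂_1 − rank ∂_2 = (15 − 5) − 10 = 0, and ∂_2 has invariant factor 2 > 1, so H_1 = Z_2.

(K is a triangulation of the real projective plane RP^2.)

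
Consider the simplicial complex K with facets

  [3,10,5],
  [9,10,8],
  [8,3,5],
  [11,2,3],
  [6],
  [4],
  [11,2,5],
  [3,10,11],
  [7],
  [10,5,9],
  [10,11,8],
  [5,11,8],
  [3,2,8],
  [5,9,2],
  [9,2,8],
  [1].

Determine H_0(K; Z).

We work with the vertex ordering 1 < 2 < 3 < 4 < 5 < 6 < 7 < 8 < 9 < 10 < 11. The simplices of K, each written with vertices in increasing order, are:

  0-simplices (11): [1], [2], [3], [4], [5], [6], [7], [8], [9], [10], [11]
  1-simplices (18): [2,3], [2,5], [2,8], [2,9], [2,11], [3,5], [3,8], [3,10], [3,11], [5,8], [5,9], [5,10], [5,11], [8,9], [8,10], [8,11], [9,10], [10,11]
  2-simplices (12): [2,3,8], [2,3,11], [2,5,9], [2,5,11], [2,8,9], [3,5,8], [3,5,10], [3,10,11], [5,8,11], [5,9,10], [8,9,10], [8,10,11]

Hence C_0 ≅ Z^11, C_1 ≅ Z^18, C_2 ≅ Z^12.

Boundary ∂_1: C_1 → C_0 sends each edge [p,q] (with p < q) to q − p. For instance
  ∂[3,10] = [10] − [3].
As a 11×18 matrix over Z this has rank 6, with invariant factors (1,1,1,1,1,1).

Boundary ∂_2: C_2 → C_1 sends each 2-simplex [p,q,r] to [q,r] − [p,r] + [p,q]. For instance
  ∂[3,5,8] = [5,8] − [3,8] + [3,5],
  ∂[8,9,10] = [9,10] − [8,10] + [8,9].
This gives a 18×12 integer matrix of rank 12; reducing to Smith normal form yields diagonal entries (1,1,1,1,1,1,1,1,1,1,1,2).

Reading off H_k = ker ∂_k / im ∂_{k+1}:

  H_0: rank C_0 − rank ∂_1 = 11 − 6 = 5, and the invariant factors of ∂_1 are all 1, so H_0 ≅ Z^5.

H_0 = Z^5.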